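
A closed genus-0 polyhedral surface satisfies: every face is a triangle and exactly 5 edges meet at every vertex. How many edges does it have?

Each face has 3 edges and each edge borders two faces, so 2E = 3F.
Each vertex has degree 5, so 5V = 2E and hence V = 3F/5.
Euler: V − E + F = 2 ⇒ (3F/5) − (3F/2) + F = 2.
Multiply by 10: (6 − 15 + 10)F = 20, i.e. 1F = 20.
So F = 20, E = 3·20/2 = 30, V = 3·20/5 = 12.

30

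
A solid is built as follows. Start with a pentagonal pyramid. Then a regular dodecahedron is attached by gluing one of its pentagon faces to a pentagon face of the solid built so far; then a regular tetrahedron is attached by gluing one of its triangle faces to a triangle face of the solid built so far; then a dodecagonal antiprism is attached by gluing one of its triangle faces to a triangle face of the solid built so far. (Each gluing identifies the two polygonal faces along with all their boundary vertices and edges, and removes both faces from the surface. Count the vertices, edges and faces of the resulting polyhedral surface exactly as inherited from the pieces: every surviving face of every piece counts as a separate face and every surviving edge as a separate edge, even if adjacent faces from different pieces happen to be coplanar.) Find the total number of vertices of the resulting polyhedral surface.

A pentagonal pyramid: V=6, E=10, F=6.
Attach a regular dodecahedron (V=20, E=30, F=12) along a 5-gon: merge 5 vertices and 5 edges, delete both glued faces → V=21, E=35, F=16.
Attach a regular tetrahedron (V=4, E=6, F=4) along a 3-gon: merge 3 vertices and 3 edges, delete both glued faces → V=22, E=38, F=18.
Attach a dodecagonal antiprism (V=24, E=48, F=26) along a 3-gon: merge 3 vertices and 3 edges, delete both glued faces → V=43, E=83, F=42.
Check: V − E + F = 43 − 83 + 42 = 2.

43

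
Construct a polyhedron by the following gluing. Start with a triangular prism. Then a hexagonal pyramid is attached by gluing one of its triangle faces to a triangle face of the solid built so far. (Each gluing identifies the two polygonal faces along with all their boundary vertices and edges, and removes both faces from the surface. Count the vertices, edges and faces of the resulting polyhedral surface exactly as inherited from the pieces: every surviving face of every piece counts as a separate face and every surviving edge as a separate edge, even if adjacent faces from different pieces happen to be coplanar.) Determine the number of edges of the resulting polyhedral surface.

A triangular prism: V=6, E=9, F=5.
Attach a hexagonal pyramid (V=7, E=12, F=7) along a 3-gon: merge 3 vertices and 3 edges, delete both glued faces → V=10, E=18, F=10.
Check: V − E + F = 10 − 18 + 10 = 2.

18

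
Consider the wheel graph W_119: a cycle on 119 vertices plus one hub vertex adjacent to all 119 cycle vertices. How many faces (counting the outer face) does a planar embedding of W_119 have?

W_119 has V = 119 + 1 = 120 vertices and E = 2·119 = 238 edges.
By Euler's formula F = 2 − V + E = 2 − 120 + 238 = 120.

120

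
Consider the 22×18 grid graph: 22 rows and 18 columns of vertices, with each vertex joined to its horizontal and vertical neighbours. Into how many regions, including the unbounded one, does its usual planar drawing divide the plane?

The grid has V = 22·18 = 396 vertices and E = 22·17 + 18·21 = 752 edges.
F = 2 − V + E = 2 − 396 + 752 = 358.

358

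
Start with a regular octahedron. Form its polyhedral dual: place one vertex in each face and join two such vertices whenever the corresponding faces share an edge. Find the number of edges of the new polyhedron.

12

The base solid has V = 6, E = 12, F = 8.
The dual swaps V and F and preserves E: V′ = F = 8, E′ = E = 12, F′ = V = 6.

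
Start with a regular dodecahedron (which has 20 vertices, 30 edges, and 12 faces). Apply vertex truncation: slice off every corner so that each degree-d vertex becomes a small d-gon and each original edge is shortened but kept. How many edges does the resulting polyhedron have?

90

Truncation replaces each original edge-end by a new vertex, so V′ = 2E = 60.
Each original edge survives, and each old vertex of degree d contributes d new edges; summing degrees gives Σd = 2E, so E′ = E + 2E = 3E = 90.
Each original face survives and each original vertex becomes one new face: F′ = F + V = 32.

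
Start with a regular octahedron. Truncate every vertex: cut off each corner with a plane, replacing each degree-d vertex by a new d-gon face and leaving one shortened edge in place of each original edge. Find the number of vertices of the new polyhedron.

The base solid has V = 6, E = 12, F = 8.
Truncation replaces each original edge-end by a new vertex, so V′ = 2E = 24.
Each original edge survives, and each old vertex of degree d contributes d new edges; summing degrees gives Σd = 2E, so E′ = E + 2E = 3E = 36.
Each original face survives and each original vertex becomes one new face: F′ = F + V = 14.

24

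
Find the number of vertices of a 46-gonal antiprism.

An antiprism on an n-gon has two n-gon caps and 2n triangles: V = 2·46 = 92, E = 4·46 = 184, F = 2·46 + 2 = 94.

92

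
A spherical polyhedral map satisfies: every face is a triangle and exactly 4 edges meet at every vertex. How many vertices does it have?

6

Each face has 3 edges and each edge borders two faces, so 2E = 3F.
Each vertex has degree 4, so 4V = 2E and hence V = 3F/4.
Euler: V − E + F = 2 ⇒ (3F/4) − (3F/2) + F = 2.
Multiply by 8: (6 − 12 + 8)F = 16, i.e. 2F = 16.
So F = 8, E = 3·8/2 = 12, V = 3·8/4 = 6.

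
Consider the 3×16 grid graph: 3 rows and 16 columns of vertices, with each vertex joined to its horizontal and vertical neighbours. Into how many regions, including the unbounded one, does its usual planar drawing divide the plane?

31

The grid has V = 3·16 = 48 vertices and E = 3·15 + 16·2 = 77 edges.
F = 2 − V + E = 2 − 48 + 77 = 31.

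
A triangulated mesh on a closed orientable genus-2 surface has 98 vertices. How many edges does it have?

300

χ = 2 − 2·2 = -2, and every face is a triangle so 3F = 2E.
V − E + F = -2 with E = 3F/2 gives 98 − (3/2 − 1)·F = -2, so F = 200 and E = 300.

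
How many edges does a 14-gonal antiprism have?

An antiprism on an n-gon has two n-gon caps and 2n triangles: V = 2·14 = 28, E = 4·14 = 56, F = 2·14 + 2 = 30.

56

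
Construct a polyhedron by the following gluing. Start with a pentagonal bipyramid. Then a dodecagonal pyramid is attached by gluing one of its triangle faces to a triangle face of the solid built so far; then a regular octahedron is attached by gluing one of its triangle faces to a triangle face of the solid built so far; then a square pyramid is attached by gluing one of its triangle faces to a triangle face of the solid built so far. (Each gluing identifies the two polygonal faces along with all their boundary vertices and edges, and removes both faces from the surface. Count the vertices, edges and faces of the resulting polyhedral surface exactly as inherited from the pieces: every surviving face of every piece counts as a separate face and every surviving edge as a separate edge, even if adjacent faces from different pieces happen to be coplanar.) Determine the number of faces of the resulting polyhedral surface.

A pentagonal bipyramid: V=7, E=15, F=10.
Attach a dodecagonal pyramid (V=13, E=24, F=13) along a 3-gon: merge 3 vertices and 3 edges, delete both glued faces → V=17, E=36, F=21.
Attach a regular octahedron (V=6, E=12, F=8) along a 3-gon: merge 3 vertices and 3 edges, delete both glued faces → V=20, E=45, F=27.
Attach a square pyramid (V=5, E=8, F=5) along a 3-gon: merge 3 vertices and 3 edges, delete both glued faces → V=22, E=50, F=30.
Check: V − E + F = 22 − 50 + 30 = 2.

30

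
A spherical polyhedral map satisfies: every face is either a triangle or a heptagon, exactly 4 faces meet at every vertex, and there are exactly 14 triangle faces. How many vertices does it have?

14

Let x be the number of heptagons; then F = 14 + x.
Edge–face incidences: 2E = 3·14 + 7·x = 42 + 7x.
Every vertex has degree 4, so 4V = 2E.
Euler: V − E + F = 2 ⇒ (2E)/4 − E + (14 + x) = 2.
Multiply by 8: 2·(2E) − 4·(2E) + 8·(14 + x) = 16, i.e. 112 + 8x − 2·(42 + 7x) = 16.
Collecting terms: −6x + 28 = 16, so −6x = −12, so x = 2.
Then 2E = 42 + 7·2 = 56, so E = 28, V = 2E/4 = 14, F = 14 + 2 = 16.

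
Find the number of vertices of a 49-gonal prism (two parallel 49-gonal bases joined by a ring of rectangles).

A prism on an n-gon has two n-gon bases and n rectangular sides: V = 2·49 = 98, E = 3·49 = 147, F = 49 + 2 = 51.

98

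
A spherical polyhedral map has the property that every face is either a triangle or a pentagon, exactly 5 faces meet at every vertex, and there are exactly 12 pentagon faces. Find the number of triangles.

80

Let x be the number of triangles; then F = 12 + x.
Edge–face incidences: 2E = 5·12 + 3·x = 60 + 3x.
Every vertex has degree 5, so 5V = 2E.
Euler: V − E + F = 2 ⇒ (2E)/5 − E + (12 + x) = 2.
Multiply by 10: 2·(2E) − 5·(2E) + 10·(12 + x) = 20, i.e. 120 + 10x − 3·(60 + 3x) = 20.
Collecting terms: x − 60 = 20, so x = 80.
Then 2E = 60 + 3·80 = 300, so E = 150, V = 2E/5 = 60, F = 12 + 80 = 92.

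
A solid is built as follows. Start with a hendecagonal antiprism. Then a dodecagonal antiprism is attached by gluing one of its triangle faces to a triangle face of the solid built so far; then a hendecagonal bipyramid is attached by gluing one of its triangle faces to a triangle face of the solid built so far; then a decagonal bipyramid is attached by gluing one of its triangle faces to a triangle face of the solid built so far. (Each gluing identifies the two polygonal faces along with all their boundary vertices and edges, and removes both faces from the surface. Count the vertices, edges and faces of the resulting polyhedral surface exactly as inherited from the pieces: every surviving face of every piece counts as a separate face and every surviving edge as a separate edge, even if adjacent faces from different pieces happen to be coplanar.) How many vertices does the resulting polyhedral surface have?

A hendecagonal antiprism: V=22, E=44, F=24.
Attach a dodecagonal antiprism (V=24, E=48, F=26) along a 3-gon: merge 3 vertices and 3 edges, delete both glued faces → V=43, E=89, F=48.
Attach a hendecagonal bipyramid (V=13, E=33, F=22) along a 3-gon: merge 3 vertices and 3 edges, delete both glued faces → V=53, E=119, F=68.
Attach a decagonal bipyramid (V=12, E=30, F=20) along a 3-gon: merge 3 vertices and 3 edges, delete both glued faces → V=62, E=146, F=86.
Check: V − E + F = 62 − 146 + 86 = 2.

62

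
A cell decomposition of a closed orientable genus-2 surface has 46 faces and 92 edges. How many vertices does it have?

44

For a closed orientable surface of genus 2, χ = 2 − 2·2 = -2.
V = -2 + E − F = -2 + 92 − 46 = 44.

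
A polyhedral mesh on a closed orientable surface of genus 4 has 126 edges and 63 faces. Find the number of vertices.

57

For a closed orientable surface of genus 4, χ = 2 − 2·4 = -6.
V = -6 + E − F = -6 + 126 − 63 = 57.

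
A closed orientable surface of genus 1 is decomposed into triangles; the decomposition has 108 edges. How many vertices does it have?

36

χ = 2 − 2·1 = 0, and every face is a triangle so 3F = 2E.
F = 2E/3 = 72. Then V = 0 + E − F = 0 + 108 − 72 = 36.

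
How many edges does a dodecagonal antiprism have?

48

An antiprism on an n-gon has two n-gon caps and 2n triangles: V = 2·12 = 24, E = 4·12 = 48, F = 2·12 + 2 = 26.
Check: V − E + F = 24 − 48 + 26 = 2.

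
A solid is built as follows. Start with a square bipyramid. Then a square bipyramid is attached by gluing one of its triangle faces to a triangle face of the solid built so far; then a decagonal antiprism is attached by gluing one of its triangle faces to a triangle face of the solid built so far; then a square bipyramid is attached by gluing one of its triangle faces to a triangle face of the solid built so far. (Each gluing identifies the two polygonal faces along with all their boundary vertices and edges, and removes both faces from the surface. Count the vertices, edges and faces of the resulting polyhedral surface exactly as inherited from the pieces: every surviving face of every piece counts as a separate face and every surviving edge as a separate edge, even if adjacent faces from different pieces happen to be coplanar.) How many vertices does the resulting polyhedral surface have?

A square bipyramid: V=6, E=12, F=8.
Attach a square bipyramid (V=6, E=12, F=8) along a 3-gon: merge 3 vertices and 3 edges, delete both glued faces → V=9, E=21, F=14.
Attach a decagonal antiprism (V=20, E=40, F=22) along a 3-gon: merge 3 vertices and 3 edges, delete both glued faces → V=26, E=58, F=34.
Attach a square bipyramid (V=6, E=12, F=8) along a 3-gon: merge 3 vertices and 3 edges, delete both glued faces → V=29, E=67, F=40.
Check: V − E + F = 29 − 67 + 40 = 2.

29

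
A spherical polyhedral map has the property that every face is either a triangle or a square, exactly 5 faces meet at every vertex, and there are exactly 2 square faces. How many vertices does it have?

16

Let x be the number of triangles; then F = 2 + x.
Edge–face incidences: 2E = 4·2 + 3·x = 8 + 3x.
Every vertex has degree 5, so 5V = 2E.
Euler: V − E + F = 2 ⇒ (2E)/5 − E + (2 + x) = 2.
Multiply by 10: 2·(2E) − 5·(2E) + 10·(2 + x) = 20, i.e. 20 + 10x − 3·(8 + 3x) = 20.
Collecting terms: x − 4 = 20, so x = 24.
Then 2E = 8 + 3·24 = 80, so E = 40, V = 2E/5 = 16, F = 2 + 24 = 26.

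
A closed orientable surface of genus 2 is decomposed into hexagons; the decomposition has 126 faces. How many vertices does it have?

250

χ = 2 − 2·2 = -2, and every face is a hexagon so 6F = 2E.
E = 6·126/2 = 378. Then V = -2 + E − F = -2 + 378 − 126 = 250.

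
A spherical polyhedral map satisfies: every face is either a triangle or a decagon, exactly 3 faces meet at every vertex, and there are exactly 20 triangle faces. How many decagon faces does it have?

12

Let x be the number of decagons; then F = 20 + x.
Edge–face incidences: 2E = 3·20 + 10·x = 60 + 10x.
Every vertex has degree 3, so 3V = 2E.
Euler: V − E + F = 2 ⇒ (2E)/3 − E + (20 + x) = 2.
Multiply by 6: 2·(2E) − 3·(2E) + 6·(20 + x) = 12, i.e. 120 + 6x − (60 + 10x) = 12.
Collecting terms: −4x + 60 = 12, so −4x = −48, so x = 12.
Then 2E = 60 + 10·12 = 180, so E = 90, V = 2E/3 = 60, F = 20 + 12 = 32.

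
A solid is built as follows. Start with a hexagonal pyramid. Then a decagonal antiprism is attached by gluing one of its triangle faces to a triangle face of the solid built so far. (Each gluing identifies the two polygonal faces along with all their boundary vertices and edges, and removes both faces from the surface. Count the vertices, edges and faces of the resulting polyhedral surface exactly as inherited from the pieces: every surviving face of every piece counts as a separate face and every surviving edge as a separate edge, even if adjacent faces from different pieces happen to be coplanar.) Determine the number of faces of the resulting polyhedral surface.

27

A hexagonal pyramid: V=7, E=12, F=7.
Attach a decagonal antiprism (V=20, E=40, F=22) along a 3-gon: merge 3 vertices and 3 edges, delete both glued faces → V=24, E=49, F=27.
Check: V − E + F = 24 − 49 + 27 = 2.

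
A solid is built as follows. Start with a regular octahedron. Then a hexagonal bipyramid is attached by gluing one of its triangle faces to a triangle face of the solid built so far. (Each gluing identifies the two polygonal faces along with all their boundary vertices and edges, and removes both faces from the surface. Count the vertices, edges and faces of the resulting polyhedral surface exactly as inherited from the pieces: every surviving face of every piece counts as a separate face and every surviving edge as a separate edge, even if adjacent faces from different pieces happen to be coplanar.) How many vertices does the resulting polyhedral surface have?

11

A regular octahedron: V=6, E=12, F=8.
Attach a hexagonal bipyramid (V=8, E=18, F=12) along a 3-gon: merge 3 vertices and 3 edges, delete both glued faces → V=11, E=27, F=18.
Check: V − E + F = 11 − 27 + 18 = 2.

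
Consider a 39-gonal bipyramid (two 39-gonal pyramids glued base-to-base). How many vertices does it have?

41

A bipyramid over an n-gon has 2n triangular faces and n + 2 vertices: V = 39 + 2 = 41, E = 3·39 = 117, F = 2·39 = 78.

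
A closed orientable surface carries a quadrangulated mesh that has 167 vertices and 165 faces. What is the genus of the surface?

Every face is a square, so 2E = 4·165 = 660, giving E = 330.
χ = V − E + F = 167 − 330 + 165 = 2.
For a closed orientable surface χ = 2 − 2g, so g = (2 − (2))/2 = 0.

0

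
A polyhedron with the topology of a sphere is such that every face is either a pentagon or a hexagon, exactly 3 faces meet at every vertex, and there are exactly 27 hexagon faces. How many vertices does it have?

74

Let x be the number of pentagons; then F = 27 + x.
Edge–face incidences: 2E = 6·27 + 5·x = 162 + 5x.
Every vertex has degree 3, so 3V = 2E.
Euler: V − E + F = 2 ⇒ (2E)/3 − E + (27 + x) = 2.
Multiply by 6: 2·(2E) − 3·(2E) + 6·(27 + x) = 12, i.e. 162 + 6x − (162 + 5x) = 12.
Collecting terms: x = 12.
Then 2E = 162 + 5·12 = 222, so E = 111, V = 2E/3 = 74, F = 27 + 12 = 39.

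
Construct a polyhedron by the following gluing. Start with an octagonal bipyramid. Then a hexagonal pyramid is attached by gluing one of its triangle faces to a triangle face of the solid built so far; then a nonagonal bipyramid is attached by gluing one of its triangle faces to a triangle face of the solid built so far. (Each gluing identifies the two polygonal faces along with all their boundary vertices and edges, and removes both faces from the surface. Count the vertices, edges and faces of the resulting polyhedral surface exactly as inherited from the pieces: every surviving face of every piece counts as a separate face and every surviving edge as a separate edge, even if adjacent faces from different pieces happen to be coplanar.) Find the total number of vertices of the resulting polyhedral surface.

An octagonal bipyramid: V=10, E=24, F=16.
Attach a hexagonal pyramid (V=7, E=12, F=7) along a 3-gon: merge 3 vertices and 3 edges, delete both glued faces → V=14, E=33, F=21.
Attach a nonagonal bipyramid (V=11, E=27, F=18) along a 3-gon: merge 3 vertices and 3 edges, delete both glued faces → V=22, E=57, F=37.
Check: V − E + F = 22 − 57 + 37 = 2.

22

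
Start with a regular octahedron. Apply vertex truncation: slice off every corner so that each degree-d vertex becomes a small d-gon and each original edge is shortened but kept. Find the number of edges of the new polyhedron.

The base solid has V = 6, E = 12, F = 8.
Truncation replaces each original edge-end by a new vertex, so V′ = 2E = 24.
Each original edge survives, and each old vertex of degree d contributes d new edges; summing degrees gives Σd = 2E, so E′ = E + 2E = 3E = 36.
Each original face survives and each original vertex becomes one new face: F′ = F + V = 14.

36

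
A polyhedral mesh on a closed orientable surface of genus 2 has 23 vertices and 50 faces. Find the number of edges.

For a closed orientable surface of genus 2, χ = 2 − 2·2 = -2.
E = V + F − (-2) = 23 + 50 − (-2) = 75.

75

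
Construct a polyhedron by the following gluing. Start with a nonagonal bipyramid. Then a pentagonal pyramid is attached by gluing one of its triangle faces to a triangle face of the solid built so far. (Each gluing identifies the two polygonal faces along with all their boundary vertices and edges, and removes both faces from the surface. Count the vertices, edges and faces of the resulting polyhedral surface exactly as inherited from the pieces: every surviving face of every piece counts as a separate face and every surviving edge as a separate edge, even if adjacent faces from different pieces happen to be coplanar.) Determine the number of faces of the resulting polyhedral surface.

A nonagonal bipyramid: V=11, E=27, F=18.
Attach a pentagonal pyramid (V=6, E=10, F=6) along a 3-gon: merge 3 vertices and 3 edges, delete both glued faces → V=14, E=34, F=22.
Check: V − E + F = 14 − 34 + 22 = 2.

22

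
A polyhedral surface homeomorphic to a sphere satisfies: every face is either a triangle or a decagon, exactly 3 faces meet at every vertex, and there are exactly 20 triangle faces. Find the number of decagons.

Let x be the number of decagons; then F = 20 + x.
Edge–face incidences: 2E = 3·20 + 10·x = 60 + 10x.
Every vertex has degree 3, so 3V = 2E.
Euler: V − E + F = 2 ⇒ (2E)/3 − E + (20 + x) = 2.
Multiply by 6: 2·(2E) − 3·(2E) + 6·(20 + x) = 12, i.e. 120 + 6x − (60 + 10x) = 12.
Collecting terms: −4x + 60 = 12, so −4x = −48, so x = 12.
Then 2E = 60 + 10·12 = 180, so E = 90, V = 2E/3 = 60, F = 20 + 12 = 32.

12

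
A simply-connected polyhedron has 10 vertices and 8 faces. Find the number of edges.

16

Here V − E + F = 2.
E = V + F − (2) = 10 + 8 − (2) = 16.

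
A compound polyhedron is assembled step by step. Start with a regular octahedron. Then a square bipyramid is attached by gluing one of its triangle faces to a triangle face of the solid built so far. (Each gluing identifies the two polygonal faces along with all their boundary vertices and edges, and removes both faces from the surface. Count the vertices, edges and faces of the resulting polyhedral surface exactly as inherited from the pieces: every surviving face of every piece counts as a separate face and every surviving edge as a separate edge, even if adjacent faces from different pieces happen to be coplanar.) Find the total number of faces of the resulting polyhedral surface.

A regular octahedron: V=6, E=12, F=8.
Attach a square bipyramid (V=6, E=12, F=8) along a 3-gon: merge 3 vertices and 3 edges, delete both glued faces → V=9, E=21, F=14.
Check: V − E + F = 9 − 21 + 14 = 2.

14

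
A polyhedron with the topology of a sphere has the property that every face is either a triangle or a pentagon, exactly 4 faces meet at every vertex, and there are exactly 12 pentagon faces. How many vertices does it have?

Let x be the number of triangles; then F = 12 + x.
Edge–face incidences: 2E = 5·12 + 3·x = 60 + 3x.
Every vertex has degree 4, so 4V = 2E.
Euler: V − E + F = 2 ⇒ (2E)/4 − E + (12 + x) = 2.
Multiply by 8: 2·(2E) − 4·(2E) + 8·(12 + x) = 16, i.e. 96 + 8x − 2·(60 + 3x) = 16.
Collecting terms: 2x − 24 = 16, so 2x = 40, so x = 20.
Then 2E = 60 + 3·20 = 120, so E = 60, V = 2E/4 = 30, F = 12 + 20 = 32.

30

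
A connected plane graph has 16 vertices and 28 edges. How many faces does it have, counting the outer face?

Euler's formula for a connected plane graph: V − E + F = 2, so F = 2 − 16 + 28 = 14.

14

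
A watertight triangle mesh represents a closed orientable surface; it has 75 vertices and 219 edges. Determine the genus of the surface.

0

Every face is a triangle and each edge borders two faces, so 3F = 2·219, giving F = 146.
χ = V − E + F = 75 − 219 + 146 = 2.
For a closed orientable surface χ = 2 − 2g, so g = (2 − (2))/2 = 0.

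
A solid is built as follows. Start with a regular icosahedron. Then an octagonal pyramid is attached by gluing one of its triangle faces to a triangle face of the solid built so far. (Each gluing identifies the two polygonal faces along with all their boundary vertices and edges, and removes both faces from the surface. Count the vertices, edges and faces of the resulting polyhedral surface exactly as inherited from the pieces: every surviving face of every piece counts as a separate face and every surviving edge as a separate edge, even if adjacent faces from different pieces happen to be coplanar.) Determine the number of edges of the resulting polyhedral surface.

A regular icosahedron: V=12, E=30, F=20.
Attach an octagonal pyramid (V=9, E=16, F=9) along a 3-gon: merge 3 vertices and 3 edges, delete both glued faces → V=18, E=43, F=27.
Check: V − E + F = 18 − 43 + 27 = 2.

43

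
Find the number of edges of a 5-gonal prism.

A prism on an n-gon has two n-gon bases and n rectangular sides: V = 2·5 = 10, E = 3·5 = 15, F = 5 + 2 = 7.

15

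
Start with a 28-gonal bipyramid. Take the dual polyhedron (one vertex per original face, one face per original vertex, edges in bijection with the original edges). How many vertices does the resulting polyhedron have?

The base solid has V = 30, E = 84, F = 56.
The dual swaps V and F and preserves E: V′ = F = 56, E′ = E = 84, F′ = V = 30.

56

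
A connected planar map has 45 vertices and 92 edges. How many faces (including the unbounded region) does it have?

Euler's formula for a connected plane graph: V − E + F = 2, so F = 2 − 45 + 92 = 49.

49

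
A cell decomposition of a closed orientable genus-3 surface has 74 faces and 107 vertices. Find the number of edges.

For a closed orientable surface of genus 3, χ = 2 − 2·3 = -4.
E = V + F − (-4) = 107 + 74 − (-4) = 185.

185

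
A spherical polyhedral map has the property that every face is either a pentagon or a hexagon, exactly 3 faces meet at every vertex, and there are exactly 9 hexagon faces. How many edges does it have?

57

Let x be the number of pentagons; then F = 9 + x.
Edge–face incidences: 2E = 6·9 + 5·x = 54 + 5x.
Every vertex has degree 3, so 3V = 2E.
Euler: V − E + F = 2 ⇒ (2E)/3 − E + (9 + x) = 2.
Multiply by 6: 2·(2E) − 3·(2E) + 6·(9 + x) = 12, i.e. 54 + 6x − (54 + 5x) = 12.
Collecting terms: x = 12.
Then 2E = 54 + 5·12 = 114, so E = 57, V = 2E/3 = 38, F = 9 + 12 = 21.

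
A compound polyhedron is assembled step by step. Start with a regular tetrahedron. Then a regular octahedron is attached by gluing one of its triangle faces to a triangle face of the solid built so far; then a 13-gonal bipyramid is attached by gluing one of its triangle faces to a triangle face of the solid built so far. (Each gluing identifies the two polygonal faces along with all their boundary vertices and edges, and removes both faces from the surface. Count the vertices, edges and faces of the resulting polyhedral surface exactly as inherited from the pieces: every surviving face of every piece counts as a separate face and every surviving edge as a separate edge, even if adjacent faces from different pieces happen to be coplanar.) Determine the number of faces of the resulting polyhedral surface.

34

A regular tetrahedron: V=4, E=6, F=4.
Attach a regular octahedron (V=6, E=12, F=8) along a 3-gon: merge 3 vertices and 3 edges, delete both glued faces → V=7, E=15, F=10.
Attach a 13-gonal bipyramid (V=15, E=39, F=26) along a 3-gon: merge 3 vertices and 3 edges, delete both glued faces → V=19, E=51, F=34.
Check: V − E + F = 19 − 51 + 34 = 2.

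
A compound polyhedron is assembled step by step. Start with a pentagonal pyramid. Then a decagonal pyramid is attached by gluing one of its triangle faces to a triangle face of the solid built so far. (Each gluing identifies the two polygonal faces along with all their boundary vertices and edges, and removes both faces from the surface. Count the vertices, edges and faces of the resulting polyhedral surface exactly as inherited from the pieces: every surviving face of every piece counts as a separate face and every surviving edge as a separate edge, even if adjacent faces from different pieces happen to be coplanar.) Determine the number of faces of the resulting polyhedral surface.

15

A pentagonal pyramid: V=6, E=10, F=6.
Attach a decagonal pyramid (V=11, E=20, F=11) along a 3-gon: merge 3 vertices and 3 edges, delete both glued faces → V=14, E=27, F=15.
Check: V − E + F = 14 − 27 + 15 = 2.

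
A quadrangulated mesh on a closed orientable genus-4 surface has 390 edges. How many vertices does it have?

189

χ = 2 − 2·4 = -6, and every face is a square so 4F = 2E.
F = 2E/4 = 195. Then V = -6 + E − F = -6 + 390 − 195 = 189.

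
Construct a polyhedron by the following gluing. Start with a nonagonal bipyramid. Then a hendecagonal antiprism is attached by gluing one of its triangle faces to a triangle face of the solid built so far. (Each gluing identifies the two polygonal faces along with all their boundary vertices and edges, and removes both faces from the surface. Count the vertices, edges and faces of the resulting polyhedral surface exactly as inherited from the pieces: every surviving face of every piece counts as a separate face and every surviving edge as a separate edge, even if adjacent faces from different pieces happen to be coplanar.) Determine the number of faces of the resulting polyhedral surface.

40

A nonagonal bipyramid: V=11, E=27, F=18.
Attach a hendecagonal antiprism (V=22, E=44, F=24) along a 3-gon: merge 3 vertices and 3 edges, delete both glued faces → V=30, E=68, F=40.
Check: V − E + F = 30 − 68 + 40 = 2.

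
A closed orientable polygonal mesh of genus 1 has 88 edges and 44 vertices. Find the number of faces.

44

For a closed orientable surface of genus 1, χ = 2 − 2·1 = 0.
F = 0 − V + E = 0 − 44 + 88 = 44.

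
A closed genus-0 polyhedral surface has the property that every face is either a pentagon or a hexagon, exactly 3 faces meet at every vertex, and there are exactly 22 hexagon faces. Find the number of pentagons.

12

Let x be the number of pentagons; then F = 22 + x.
Edge–face incidences: 2E = 6·22 + 5·x = 132 + 5x.
Every vertex has degree 3, so 3V = 2E.
Euler: V − E + F = 2 ⇒ (2E)/3 − E + (22 + x) = 2.
Multiply by 6: 2·(2E) − 3·(2E) + 6·(22 + x) = 12, i.e. 132 + 6x − (132 + 5x) = 12.
Collecting terms: x = 12.
Then 2E = 132 + 5·12 = 192, so E = 96, V = 2E/3 = 64, F = 22 + 12 = 34.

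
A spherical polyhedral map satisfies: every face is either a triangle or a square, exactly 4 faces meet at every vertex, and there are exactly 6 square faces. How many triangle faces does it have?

8

Let x be the number of triangles; then F = 6 + x.
Edge–face incidences: 2E = 4·6 + 3·x = 24 + 3x.
Every vertex has degree 4, so 4V = 2E.
Euler: V − E + F = 2 ⇒ (2E)/4 − E + (6 + x) = 2.
Multiply by 8: 2·(2E) − 4·(2E) + 8·(6 + x) = 16, i.e. 48 + 8x − 2·(24 + 3x) = 16.
Collecting terms: 2x = 16, so x = 8.
Then 2E = 24 + 3·8 = 48, so E = 24, V = 2E/4 = 12, F = 6 + 8 = 14.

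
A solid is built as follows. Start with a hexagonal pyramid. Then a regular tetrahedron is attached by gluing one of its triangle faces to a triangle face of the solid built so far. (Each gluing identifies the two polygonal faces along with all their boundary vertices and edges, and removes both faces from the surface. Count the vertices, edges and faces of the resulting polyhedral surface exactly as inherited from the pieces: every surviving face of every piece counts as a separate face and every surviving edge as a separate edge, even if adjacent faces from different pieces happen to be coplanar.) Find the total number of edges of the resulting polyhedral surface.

15

A hexagonal pyramid: V=7, E=12, F=7.
Attach a regular tetrahedron (V=4, E=6, F=4) along a 3-gon: merge 3 vertices and 3 edges, delete both glued faces → V=8, E=15, F=9.
Check: V − E + F = 8 − 15 + 9 = 2.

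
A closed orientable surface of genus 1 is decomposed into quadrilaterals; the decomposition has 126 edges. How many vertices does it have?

χ = 2 − 2·1 = 0, and every face is a square so 4F = 2E.
F = 2E/4 = 63. Then V = 0 + E − F = 0 + 126 − 63 = 63.

63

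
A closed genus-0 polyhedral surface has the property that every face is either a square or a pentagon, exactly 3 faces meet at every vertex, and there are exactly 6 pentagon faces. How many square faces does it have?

3

Let x be the number of squares; then F = 6 + x.
Edge–face incidences: 2E = 5·6 + 4·x = 30 + 4x.
Every vertex has degree 3, so 3V = 2E.
Euler: V − E + F = 2 ⇒ (2E)/3 − E + (6 + x) = 2.
Multiply by 6: 2·(2E) − 3·(2E) + 6·(6 + x) = 12, i.e. 36 + 6x − (30 + 4x) = 12.
Collecting terms: 2x + 6 = 12, so 2x = 6, so x = 3.
Then 2E = 30 + 4·3 = 42, so E = 21, V = 2E/3 = 14, F = 6 + 3 = 9.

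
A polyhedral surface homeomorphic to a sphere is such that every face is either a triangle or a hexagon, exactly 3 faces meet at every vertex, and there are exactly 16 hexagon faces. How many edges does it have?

Let x be the number of triangles; then F = 16 + x.
Edge–face incidences: 2E = 6·16 + 3·x = 96 + 3x.
Every vertex has degree 3, so 3V = 2E.
Euler: V − E + F = 2 ⇒ (2E)/3 − E + (16 + x) = 2.
Multiply by 6: 2·(2E) − 3·(2E) + 6·(16 + x) = 12, i.e. 96 + 6x − (96 + 3x) = 12.
Collecting terms: 3x = 12, so x = 4.
Then 2E = 96 + 3·4 = 108, so E = 54, V = 2E/3 = 36, F = 16 + 4 = 20.

54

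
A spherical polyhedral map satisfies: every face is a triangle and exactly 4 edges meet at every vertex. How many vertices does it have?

6

Each face has 3 edges and each edge borders two faces, so 2E = 3F.
Each vertex has degree 4, so 4V = 2E and hence V = 3F/4.
Euler: V − E + F = 2 ⇒ (3F/4) − (3F/2) + F = 2.
Multiply by 8: (6 − 12 + 8)F = 16, i.e. 2F = 16.
So F = 8, E = 3·8/2 = 12, V = 3·8/4 = 6.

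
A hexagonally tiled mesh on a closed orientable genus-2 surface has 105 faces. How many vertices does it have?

208

χ = 2 − 2·2 = -2, and every face is a hexagon so 6F = 2E.
E = 6·105/2 = 315. Then V = -2 + E − F = -2 + 315 − 105 = 208.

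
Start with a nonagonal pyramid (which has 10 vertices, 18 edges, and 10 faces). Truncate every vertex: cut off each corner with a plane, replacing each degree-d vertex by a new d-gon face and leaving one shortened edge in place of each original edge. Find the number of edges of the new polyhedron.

54

Truncation replaces each original edge-end by a new vertex, so V′ = 2E = 36.
Each original edge survives, and each old vertex of degree d contributes d new edges; summing degrees gives Σd = 2E, so E′ = E + 2E = 3E = 54.
Each original face survives and each original vertex becomes one new face: F′ = F + V = 20.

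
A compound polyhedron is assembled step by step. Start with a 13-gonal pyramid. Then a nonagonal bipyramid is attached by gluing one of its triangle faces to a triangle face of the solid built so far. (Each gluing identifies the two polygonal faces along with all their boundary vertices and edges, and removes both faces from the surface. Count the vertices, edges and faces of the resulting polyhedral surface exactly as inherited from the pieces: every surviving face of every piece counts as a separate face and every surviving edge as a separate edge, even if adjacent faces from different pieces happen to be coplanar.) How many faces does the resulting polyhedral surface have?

30

A 13-gonal pyramid: V=14, E=26, F=14.
Attach a nonagonal bipyramid (V=11, E=27, F=18) along a 3-gon: merge 3 vertices and 3 edges, delete both glued faces → V=22, E=50, F=30.
Check: V − E + F = 22 − 50 + 30 = 2.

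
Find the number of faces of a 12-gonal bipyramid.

24

A bipyramid over an n-gon has 2n triangular faces and n + 2 vertices: V = 12 + 2 = 14, E = 3·12 = 36, F = 2·12 = 24.
Check: V − E + F = 14 − 36 + 24 = 2.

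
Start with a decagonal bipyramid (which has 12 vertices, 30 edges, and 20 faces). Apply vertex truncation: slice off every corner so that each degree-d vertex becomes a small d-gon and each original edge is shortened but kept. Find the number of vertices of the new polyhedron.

Truncation replaces each original edge-end by a new vertex, so V′ = 2E = 60.
Each original edge survives, and each old vertex of degree d contributes d new edges; summing degrees gives Σd = 2E, so E′ = E + 2E = 3E = 90.
Each original face survives and each original vertex becomes one new face: F′ = F + V = 32.

60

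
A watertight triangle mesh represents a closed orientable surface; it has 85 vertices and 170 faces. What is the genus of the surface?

1

Every face is a triangle, so 2E = 3·170 = 510, giving E = 255.
χ = V − E + F = 85 − 255 + 170 = 0.
For a closed orientable surface χ = 2 − 2g, so g = (2 − (0))/2 = 1.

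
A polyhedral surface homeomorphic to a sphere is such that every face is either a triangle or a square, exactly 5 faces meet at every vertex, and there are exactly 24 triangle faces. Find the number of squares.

Let x be the number of squares; then F = 24 + x.
Edge–face incidences: 2E = 3·24 + 4·x = 72 + 4x.
Every vertex has degree 5, so 5V = 2E.
Euler: V − E + F = 2 ⇒ (2E)/5 − E + (24 + x) = 2.
Multiply by 10: 2·(2E) − 5·(2E) + 10·(24 + x) = 20, i.e. 240 + 10x − 3·(72 + 4x) = 20.
Collecting terms: −2x + 24 = 20, so −2x = −4, so x = 2.
Then 2E = 72 + 4·2 = 80, so E = 40, V = 2E/5 = 16, F = 24 + 2 = 26.

2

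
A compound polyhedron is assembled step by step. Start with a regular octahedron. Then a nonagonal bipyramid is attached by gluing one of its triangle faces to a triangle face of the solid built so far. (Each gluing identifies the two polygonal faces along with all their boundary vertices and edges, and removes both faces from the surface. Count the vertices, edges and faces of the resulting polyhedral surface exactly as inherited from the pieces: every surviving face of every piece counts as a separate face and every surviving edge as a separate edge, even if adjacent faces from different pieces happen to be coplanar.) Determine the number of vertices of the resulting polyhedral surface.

14

A regular octahedron: V=6, E=12, F=8.
Attach a nonagonal bipyramid (V=11, E=27, F=18) along a 3-gon: merge 3 vertices and 3 edges, delete both glued faces → V=14, E=36, F=24.
Check: V − E + F = 14 − 36 + 24 = 2.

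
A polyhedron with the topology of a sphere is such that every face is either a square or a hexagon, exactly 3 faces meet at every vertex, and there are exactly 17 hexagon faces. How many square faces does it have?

6

Let x be the number of squares; then F = 17 + x.
Edge–face incidences: 2E = 6·17 + 4·x = 102 + 4x.
Every vertex has degree 3, so 3V = 2E.
Euler: V − E + F = 2 ⇒ (2E)/3 − E + (17 + x) = 2.
Multiply by 6: 2·(2E) − 3·(2E) + 6·(17 + x) = 12, i.e. 102 + 6x − (102 + 4x) = 12.
Collecting terms: 2x = 12, so x = 6.
Then 2E = 102 + 4·6 = 126, so E = 63, V = 2E/3 = 42, F = 17 + 6 = 23.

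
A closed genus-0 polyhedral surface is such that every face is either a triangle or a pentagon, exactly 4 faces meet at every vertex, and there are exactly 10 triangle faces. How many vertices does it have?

10

Let x be the number of pentagons; then F = 10 + x.
Edge–face incidences: 2E = 3·10 + 5·x = 30 + 5x.
Every vertex has degree 4, so 4V = 2E.
Euler: V − E + F = 2 ⇒ (2E)/4 − E + (10 + x) = 2.
Multiply by 8: 2·(2E) − 4·(2E) + 8·(10 + x) = 16, i.e. 80 + 8x − 2·(30 + 5x) = 16.
Collecting terms: −2x + 20 = 16, so −2x = −4, so x = 2.
Then 2E = 30 + 5·2 = 40, so E = 20, V = 2E/4 = 10, F = 10 + 2 = 12.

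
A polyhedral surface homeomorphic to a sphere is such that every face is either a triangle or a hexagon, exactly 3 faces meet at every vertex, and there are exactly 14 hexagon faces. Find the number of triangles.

4

Let x be the number of triangles; then F = 14 + x.
Edge–face incidences: 2E = 6·14 + 3·x = 84 + 3x.
Every vertex has degree 3, so 3V = 2E.
Euler: V − E + F = 2 ⇒ (2E)/3 − E + (14 + x) = 2.
Multiply by 6: 2·(2E) − 3·(2E) + 6·(14 + x) = 12, i.e. 84 + 6x − (84 + 3x) = 12.
Collecting terms: 3x = 12, so x = 4.
Then 2E = 84 + 3·4 = 96, so E = 48, V = 2E/3 = 32, F = 14 + 4 = 18.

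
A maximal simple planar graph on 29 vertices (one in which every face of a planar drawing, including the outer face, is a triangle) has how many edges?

In a plane triangulation 3F = 2E and V − E + F = 2, so E = 3V − 6 = 3·29 − 6 = 81.

81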